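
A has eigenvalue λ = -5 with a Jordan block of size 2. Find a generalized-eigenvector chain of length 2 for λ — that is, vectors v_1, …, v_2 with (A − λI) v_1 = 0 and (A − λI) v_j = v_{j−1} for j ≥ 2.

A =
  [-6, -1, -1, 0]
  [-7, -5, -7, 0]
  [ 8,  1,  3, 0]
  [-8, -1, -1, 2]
A Jordan chain for λ = -5 of length 2:
v_1 = (-1, 0, 1, -1)ᵀ
v_2 = (0, 1, 0, 0)ᵀ

Let N = A − (-5)·I. We want v_2 with N^2 v_2 = 0 but N^1 v_2 ≠ 0; then v_{j-1} := N · v_j for j = 2, …, 2.

Pick v_2 = (0, 1, 0, 0)ᵀ.
Then v_1 = N · v_2 = (-1, 0, 1, -1)ᵀ.

Sanity check: (A − (-5)·I) v_1 = (0, 0, 0, 0)ᵀ = 0. ✓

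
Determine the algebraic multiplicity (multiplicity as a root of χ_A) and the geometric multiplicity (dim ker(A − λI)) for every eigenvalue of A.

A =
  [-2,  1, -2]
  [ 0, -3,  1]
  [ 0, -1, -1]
λ = -2: alg = 3, geom = 1

Step 1 — factor the characteristic polynomial to read off the algebraic multiplicities:
  χ_A(x) = (x + 2)^3

Step 2 — compute geometric multiplicities via the rank-nullity identity g(λ) = n − rank(A − λI):
  rank(A − (-2)·I) = 2, so dim ker(A − (-2)·I) = n − 2 = 1

Summary:
  λ = -2: algebraic multiplicity = 3, geometric multiplicity = 1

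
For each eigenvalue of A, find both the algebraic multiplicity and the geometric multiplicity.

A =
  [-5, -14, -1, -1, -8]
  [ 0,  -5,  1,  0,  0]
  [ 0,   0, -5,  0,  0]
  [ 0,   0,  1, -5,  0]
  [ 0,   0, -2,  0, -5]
λ = -5: alg = 5, geom = 3

Step 1 — factor the characteristic polynomial to read off the algebraic multiplicities:
  χ_A(x) = (x + 5)^5

Step 2 — compute geometric multiplicities via the rank-nullity identity g(λ) = n − rank(A − λI):
  rank(A − (-5)·I) = 2, so dim ker(A − (-5)·I) = n − 2 = 3

Summary:
  λ = -5: algebraic multiplicity = 5, geometric multiplicity = 3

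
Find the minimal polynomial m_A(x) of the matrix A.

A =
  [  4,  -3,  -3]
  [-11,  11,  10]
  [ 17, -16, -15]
x^3 - 3*x + 2

The characteristic polynomial is χ_A(x) = (x - 1)^2*(x + 2), so the eigenvalues are known. The minimal polynomial is
  m_A(x) = Π_λ (x − λ)^{k_λ}
where k_λ is the size of the *largest* Jordan block for λ (equivalently, the smallest k with (A − λI)^k v = 0 for every generalised eigenvector v of λ).

  λ = -2: largest Jordan block has size 1, contributing (x + 2)
  λ = 1: largest Jordan block has size 2, contributing (x − 1)^2

So m_A(x) = (x - 1)^2*(x + 2) = x^3 - 3*x + 2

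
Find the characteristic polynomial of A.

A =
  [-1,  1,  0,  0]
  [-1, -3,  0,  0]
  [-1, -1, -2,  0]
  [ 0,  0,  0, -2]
x^4 + 8*x^3 + 24*x^2 + 32*x + 16

Expanding det(x·I − A) (e.g. by cofactor expansion or by noting that A is similar to its Jordan form J, which has the same characteristic polynomial as A) gives
  χ_A(x) = x^4 + 8*x^3 + 24*x^2 + 32*x + 16
which factors as (x + 2)^4. The eigenvalues (with algebraic multiplicities) are λ = -2 with multiplicity 4.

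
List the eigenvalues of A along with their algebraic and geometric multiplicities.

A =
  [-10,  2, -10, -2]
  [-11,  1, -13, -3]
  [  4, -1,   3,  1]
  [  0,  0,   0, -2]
λ = -2: alg = 4, geom = 2

Step 1 — factor the characteristic polynomial to read off the algebraic multiplicities:
  χ_A(x) = (x + 2)^4

Step 2 — compute geometric multiplicities via the rank-nullity identity g(λ) = n − rank(A − λI):
  rank(A − (-2)·I) = 2, so dim ker(A − (-2)·I) = n − 2 = 2

Summary:
  λ = -2: algebraic multiplicity = 4, geometric multiplicity = 2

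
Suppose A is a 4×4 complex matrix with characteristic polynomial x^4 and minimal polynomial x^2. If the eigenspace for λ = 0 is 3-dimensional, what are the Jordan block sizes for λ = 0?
Block sizes for λ = 0: [2, 1, 1]

Step 1 — from the characteristic polynomial, algebraic multiplicity of λ = 0 is 4. From dim ker(A − (0)·I) = 3, there are exactly 3 Jordan blocks for λ = 0.
Step 2 — from the minimal polynomial, the factor (x − 0)^2 tells us the largest block for λ = 0 has size 2.
Step 3 — with total size 4, 3 blocks, and largest block 2, the block sizes (in nonincreasing order) are [2, 1, 1].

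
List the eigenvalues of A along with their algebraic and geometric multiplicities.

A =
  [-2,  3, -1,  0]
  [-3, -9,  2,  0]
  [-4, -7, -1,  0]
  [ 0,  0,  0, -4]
λ = -4: alg = 4, geom = 2

Step 1 — factor the characteristic polynomial to read off the algebraic multiplicities:
  χ_A(x) = (x + 4)^4

Step 2 — compute geometric multiplicities via the rank-nullity identity g(λ) = n − rank(A − λI):
  rank(A − (-4)·I) = 2, so dim ker(A − (-4)·I) = n − 2 = 2

Summary:
  λ = -4: algebraic multiplicity = 4, geometric multiplicity = 2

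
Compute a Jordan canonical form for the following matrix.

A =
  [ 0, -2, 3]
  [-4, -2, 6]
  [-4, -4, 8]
J_2(2) ⊕ J_1(2)

The characteristic polynomial is
  det(x·I − A) = x^3 - 6*x^2 + 12*x - 8 = (x - 2)^3

Eigenvalues and multiplicities (the geometric multiplicity of λ is n − rank(A − λI), which equals the number of Jordan blocks for λ):
  λ = 2: algebraic multiplicity = 3, geometric multiplicity = 2

Determining the block sizes for each eigenvalue:
  λ = 2: 2 blocks summing to 3 forces exactly one block of size 2 and the rest size 1 → block sizes [2, 1]

Assembling the blocks gives a Jordan form
J =
  [2, 1, 0]
  [0, 2, 0]
  [0, 0, 2]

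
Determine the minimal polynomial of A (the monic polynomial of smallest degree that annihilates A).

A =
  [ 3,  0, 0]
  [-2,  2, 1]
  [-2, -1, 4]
x^2 - 6*x + 9

The characteristic polynomial is χ_A(x) = (x - 3)^3, so the eigenvalues are known. The minimal polynomial is
  m_A(x) = Π_λ (x − λ)^{k_λ}
where k_λ is the size of the *largest* Jordan block for λ (equivalently, the smallest k with (A − λI)^k v = 0 for every generalised eigenvector v of λ).

  λ = 3: largest Jordan block has size 2, contributing (x − 3)^2

So m_A(x) = (x - 3)^2 = x^2 - 6*x + 9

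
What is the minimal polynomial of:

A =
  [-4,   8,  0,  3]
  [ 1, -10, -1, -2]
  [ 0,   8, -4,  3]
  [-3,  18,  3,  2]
x^3 + 12*x^2 + 48*x + 64

The characteristic polynomial is χ_A(x) = (x + 4)^4, so the eigenvalues are known. The minimal polynomial is
  m_A(x) = Π_λ (x − λ)^{k_λ}
where k_λ is the size of the *largest* Jordan block for λ (equivalently, the smallest k with (A − λI)^k v = 0 for every generalised eigenvector v of λ).

  λ = -4: largest Jordan block has size 3, contributing (x + 4)^3

So m_A(x) = (x + 4)^3 = x^3 + 12*x^2 + 48*x + 64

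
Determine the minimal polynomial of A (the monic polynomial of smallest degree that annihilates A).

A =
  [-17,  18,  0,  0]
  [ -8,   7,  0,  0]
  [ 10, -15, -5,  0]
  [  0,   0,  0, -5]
x^2 + 10*x + 25

The characteristic polynomial is χ_A(x) = (x + 5)^4, so the eigenvalues are known. The minimal polynomial is
  m_A(x) = Π_λ (x − λ)^{k_λ}
where k_λ is the size of the *largest* Jordan block for λ (equivalently, the smallest k with (A − λI)^k v = 0 for every generalised eigenvector v of λ).

  λ = -5: largest Jordan block has size 2, contributing (x + 5)^2

So m_A(x) = (x + 5)^2 = x^2 + 10*x + 25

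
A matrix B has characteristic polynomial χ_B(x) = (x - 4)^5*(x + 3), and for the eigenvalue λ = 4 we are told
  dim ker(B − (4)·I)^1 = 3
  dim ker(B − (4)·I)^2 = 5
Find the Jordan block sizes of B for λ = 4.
Block sizes for λ = 4: [2, 2, 1]

From the dimensions of kernels of powers, the number of Jordan blocks of size at least j is d_j − d_{j−1} where d_j = dim ker(N^j) (with d_0 = 0). Computing the differences gives [3, 2].
The number of blocks of size exactly k is (#blocks of size ≥ k) − (#blocks of size ≥ k + 1), so the partition is: 1 block(s) of size 1, 2 block(s) of size 2.
In nonincreasing order the block sizes are [2, 2, 1].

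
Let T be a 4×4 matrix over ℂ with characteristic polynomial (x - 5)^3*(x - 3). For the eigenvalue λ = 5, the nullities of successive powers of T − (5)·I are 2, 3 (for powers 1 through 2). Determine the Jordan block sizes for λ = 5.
Block sizes for λ = 5: [2, 1]

From the dimensions of kernels of powers, the number of Jordan blocks of size at least j is d_j − d_{j−1} where d_j = dim ker(N^j) (with d_0 = 0). Computing the differences gives [2, 1].
The number of blocks of size exactly k is (#blocks of size ≥ k) − (#blocks of size ≥ k + 1), so the partition is: 1 block(s) of size 1, 1 block(s) of size 2.
In nonincreasing order the block sizes are [2, 1].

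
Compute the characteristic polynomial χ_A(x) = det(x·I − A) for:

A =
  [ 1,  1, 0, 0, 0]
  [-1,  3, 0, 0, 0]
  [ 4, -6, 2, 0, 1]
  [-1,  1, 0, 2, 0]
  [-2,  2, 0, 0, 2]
x^5 - 10*x^4 + 40*x^3 - 80*x^2 + 80*x - 32

Expanding det(x·I − A) (e.g. by cofactor expansion or by noting that A is similar to its Jordan form J, which has the same characteristic polynomial as A) gives
  χ_A(x) = x^5 - 10*x^4 + 40*x^3 - 80*x^2 + 80*x - 32
which factors as (x - 2)^5. The eigenvalues (with algebraic multiplicities) are λ = 2 with multiplicity 5.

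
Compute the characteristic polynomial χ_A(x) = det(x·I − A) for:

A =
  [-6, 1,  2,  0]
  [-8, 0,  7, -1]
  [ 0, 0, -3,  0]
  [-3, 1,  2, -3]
x^4 + 12*x^3 + 54*x^2 + 108*x + 81

Expanding det(x·I − A) (e.g. by cofactor expansion or by noting that A is similar to its Jordan form J, which has the same characteristic polynomial as A) gives
  χ_A(x) = x^4 + 12*x^3 + 54*x^2 + 108*x + 81
which factors as (x + 3)^4. The eigenvalues (with algebraic multiplicities) are λ = -3 with multiplicity 4.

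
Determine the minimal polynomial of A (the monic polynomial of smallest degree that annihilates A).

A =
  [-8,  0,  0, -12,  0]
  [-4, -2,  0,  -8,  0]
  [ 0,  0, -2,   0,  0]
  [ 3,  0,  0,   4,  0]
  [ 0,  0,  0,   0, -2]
x^2 + 4*x + 4

The characteristic polynomial is χ_A(x) = (x + 2)^5, so the eigenvalues are known. The minimal polynomial is
  m_A(x) = Π_λ (x − λ)^{k_λ}
where k_λ is the size of the *largest* Jordan block for λ (equivalently, the smallest k with (A − λI)^k v = 0 for every generalised eigenvector v of λ).

  λ = -2: largest Jordan block has size 2, contributing (x + 2)^2

So m_A(x) = (x + 2)^2 = x^2 + 4*x + 4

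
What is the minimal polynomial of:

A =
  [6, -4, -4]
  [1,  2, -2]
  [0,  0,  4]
x^2 - 8*x + 16

The characteristic polynomial is χ_A(x) = (x - 4)^3, so the eigenvalues are known. The minimal polynomial is
  m_A(x) = Π_λ (x − λ)^{k_λ}
where k_λ is the size of the *largest* Jordan block for λ (equivalently, the smallest k with (A − λI)^k v = 0 for every generalised eigenvector v of λ).

  λ = 4: largest Jordan block has size 2, contributing (x − 4)^2

So m_A(x) = (x - 4)^2 = x^2 - 8*x + 16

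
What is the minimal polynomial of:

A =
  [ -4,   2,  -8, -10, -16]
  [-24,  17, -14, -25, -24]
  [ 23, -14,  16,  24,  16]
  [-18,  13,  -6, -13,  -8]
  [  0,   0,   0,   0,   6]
x^4 - 16*x^3 + 88*x^2 - 192*x + 144

The characteristic polynomial is χ_A(x) = (x - 6)^3*(x - 2)^2, so the eigenvalues are known. The minimal polynomial is
  m_A(x) = Π_λ (x − λ)^{k_λ}
where k_λ is the size of the *largest* Jordan block for λ (equivalently, the smallest k with (A − λI)^k v = 0 for every generalised eigenvector v of λ).

  λ = 2: largest Jordan block has size 2, contributing (x − 2)^2
  λ = 6: largest Jordan block has size 2, contributing (x − 6)^2

So m_A(x) = (x - 6)^2*(x - 2)^2 = x^4 - 16*x^3 + 88*x^2 - 192*x + 144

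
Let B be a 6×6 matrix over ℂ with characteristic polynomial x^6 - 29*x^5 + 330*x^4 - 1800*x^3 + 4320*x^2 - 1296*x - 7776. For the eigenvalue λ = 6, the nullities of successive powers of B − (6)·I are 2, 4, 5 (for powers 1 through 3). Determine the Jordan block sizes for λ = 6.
Block sizes for λ = 6: [3, 2]

From the dimensions of kernels of powers, the number of Jordan blocks of size at least j is d_j − d_{j−1} where d_j = dim ker(N^j) (with d_0 = 0). Computing the differences gives [2, 2, 1].
The number of blocks of size exactly k is (#blocks of size ≥ k) − (#blocks of size ≥ k + 1), so the partition is: 1 block(s) of size 2, 1 block(s) of size 3.
In nonincreasing order the block sizes are [3, 2].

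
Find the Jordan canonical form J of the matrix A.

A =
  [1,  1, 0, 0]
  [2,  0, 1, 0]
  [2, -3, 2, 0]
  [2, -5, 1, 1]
J_3(1) ⊕ J_1(1)

The characteristic polynomial is
  det(x·I − A) = x^4 - 4*x^3 + 6*x^2 - 4*x + 1 = (x - 1)^4

Eigenvalues and multiplicities (the geometric multiplicity of λ is n − rank(A − λI), which equals the number of Jordan blocks for λ):
  λ = 1: algebraic multiplicity = 4, geometric multiplicity = 2

Determining the block sizes for each eigenvalue:
  λ = 1: with am = 4 and gm = 2, the partition is not yet determined (e.g. several partitions of 4 into 2 parts exist). Let N = A − (1)·I. Computing rank(N^1) = 2, rank(N^2) = 1, rank(N^3) = 0; the number of blocks of size ≥ j is rank(N^{j−1}) − rank(N^j), giving [2, 1, 1]. So we have 1 block(s) of size 3, 1 block(s) of size 1 → block sizes [3, 1]

Assembling the blocks gives a Jordan form
J =
  [1, 1, 0, 0]
  [0, 1, 1, 0]
  [0, 0, 1, 0]
  [0, 0, 0, 1]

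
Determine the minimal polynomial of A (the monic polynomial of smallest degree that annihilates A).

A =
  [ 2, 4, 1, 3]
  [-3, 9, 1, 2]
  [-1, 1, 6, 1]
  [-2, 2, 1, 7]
x^3 - 18*x^2 + 108*x - 216

The characteristic polynomial is χ_A(x) = (x - 6)^4, so the eigenvalues are known. The minimal polynomial is
  m_A(x) = Π_λ (x − λ)^{k_λ}
where k_λ is the size of the *largest* Jordan block for λ (equivalently, the smallest k with (A − λI)^k v = 0 for every generalised eigenvector v of λ).

  λ = 6: largest Jordan block has size 3, contributing (x − 6)^3

So m_A(x) = (x - 6)^3 = x^3 - 18*x^2 + 108*x - 216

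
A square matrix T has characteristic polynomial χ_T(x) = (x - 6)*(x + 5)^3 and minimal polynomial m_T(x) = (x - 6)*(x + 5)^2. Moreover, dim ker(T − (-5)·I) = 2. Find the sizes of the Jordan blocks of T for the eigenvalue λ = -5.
Block sizes for λ = -5: [2, 1]

Step 1 — from the characteristic polynomial, algebraic multiplicity of λ = -5 is 3. From dim ker(T − (-5)·I) = 2, there are exactly 2 Jordan blocks for λ = -5.
Step 2 — from the minimal polynomial, the factor (x + 5)^2 tells us the largest block for λ = -5 has size 2.
Step 3 — with total size 3, 2 blocks, and largest block 2, the block sizes (in nonincreasing order) are [2, 1].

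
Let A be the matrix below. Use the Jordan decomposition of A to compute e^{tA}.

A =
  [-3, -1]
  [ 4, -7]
e^{tA} =
  [2*t*exp(-5*t) + exp(-5*t), -t*exp(-5*t)]
  [4*t*exp(-5*t), -2*t*exp(-5*t) + exp(-5*t)]

Strategy: write A = P · J · P⁻¹ where J is a Jordan canonical form, so e^{tA} = P · e^{tJ} · P⁻¹, and e^{tJ} can be computed block-by-block.

A has Jordan form
J =
  [-5,  1]
  [ 0, -5]
(up to reordering of blocks).

Per-block formulas:
  For a 2×2 Jordan block J_2(-5): exp(t · J_2(-5)) = e^(-5t)·(I + t·N), where N is the 2×2 nilpotent shift.

After assembling e^{tJ} and conjugating by P, we get:

e^{tA} =
  [2*t*exp(-5*t) + exp(-5*t), -t*exp(-5*t)]
  [4*t*exp(-5*t), -2*t*exp(-5*t) + exp(-5*t)]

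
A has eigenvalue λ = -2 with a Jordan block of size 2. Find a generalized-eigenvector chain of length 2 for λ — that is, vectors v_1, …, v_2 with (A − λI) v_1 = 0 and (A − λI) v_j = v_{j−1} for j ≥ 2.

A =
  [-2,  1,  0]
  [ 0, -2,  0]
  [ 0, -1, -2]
A Jordan chain for λ = -2 of length 2:
v_1 = (1, 0, -1)ᵀ
v_2 = (0, 1, 0)ᵀ

Let N = A − (-2)·I. We want v_2 with N^2 v_2 = 0 but N^1 v_2 ≠ 0; then v_{j-1} := N · v_j for j = 2, …, 2.

Pick v_2 = (0, 1, 0)ᵀ.
Then v_1 = N · v_2 = (1, 0, -1)ᵀ.

Sanity check: (A − (-2)·I) v_1 = (0, 0, 0)ᵀ = 0. ✓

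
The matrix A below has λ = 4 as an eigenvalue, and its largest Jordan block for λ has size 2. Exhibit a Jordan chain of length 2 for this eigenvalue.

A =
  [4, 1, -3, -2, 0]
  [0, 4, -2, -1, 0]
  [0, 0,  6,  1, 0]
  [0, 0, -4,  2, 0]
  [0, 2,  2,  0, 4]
A Jordan chain for λ = 4 of length 2:
v_1 = (1, 0, 0, 0, 2)ᵀ
v_2 = (0, 1, 0, 0, 0)ᵀ

Let N = A − (4)·I. We want v_2 with N^2 v_2 = 0 but N^1 v_2 ≠ 0; then v_{j-1} := N · v_j for j = 2, …, 2.

Pick v_2 = (0, 1, 0, 0, 0)ᵀ.
Then v_1 = N · v_2 = (1, 0, 0, 0, 2)ᵀ.

Sanity check: (A − (4)·I) v_1 = (0, 0, 0, 0, 0)ᵀ = 0. ✓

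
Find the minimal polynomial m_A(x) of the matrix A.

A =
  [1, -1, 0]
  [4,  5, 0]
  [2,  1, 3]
x^2 - 6*x + 9

The characteristic polynomial is χ_A(x) = (x - 3)^3, so the eigenvalues are known. The minimal polynomial is
  m_A(x) = Π_λ (x − λ)^{k_λ}
where k_λ is the size of the *largest* Jordan block for λ (equivalently, the smallest k with (A − λI)^k v = 0 for every generalised eigenvector v of λ).

  λ = 3: largest Jordan block has size 2, contributing (x − 3)^2

So m_A(x) = (x - 3)^2 = x^2 - 6*x + 9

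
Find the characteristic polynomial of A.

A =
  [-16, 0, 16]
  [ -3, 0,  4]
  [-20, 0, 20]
x^3 - 4*x^2

Expanding det(x·I − A) (e.g. by cofactor expansion or by noting that A is similar to its Jordan form J, which has the same characteristic polynomial as A) gives
  χ_A(x) = x^3 - 4*x^2
which factors as x^2*(x - 4). The eigenvalues (with algebraic multiplicities) are λ = 0 with multiplicity 2, λ = 4 with multiplicity 1.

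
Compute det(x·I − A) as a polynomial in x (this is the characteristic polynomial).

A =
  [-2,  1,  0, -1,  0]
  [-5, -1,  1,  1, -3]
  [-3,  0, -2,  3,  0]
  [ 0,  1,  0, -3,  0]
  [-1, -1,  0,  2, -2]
x^5 + 10*x^4 + 40*x^3 + 80*x^2 + 80*x + 32

Expanding det(x·I − A) (e.g. by cofactor expansion or by noting that A is similar to its Jordan form J, which has the same characteristic polynomial as A) gives
  χ_A(x) = x^5 + 10*x^4 + 40*x^3 + 80*x^2 + 80*x + 32
which factors as (x + 2)^5. The eigenvalues (with algebraic multiplicities) are λ = -2 with multiplicity 5.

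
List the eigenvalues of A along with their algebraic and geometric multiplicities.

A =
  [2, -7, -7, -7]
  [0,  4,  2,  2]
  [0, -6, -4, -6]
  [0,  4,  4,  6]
λ = 2: alg = 4, geom = 3

Step 1 — factor the characteristic polynomial to read off the algebraic multiplicities:
  χ_A(x) = (x - 2)^4

Step 2 — compute geometric multiplicities via the rank-nullity identity g(λ) = n − rank(A − λI):
  rank(A − (2)·I) = 1, so dim ker(A − (2)·I) = n − 1 = 3

Summary:
  λ = 2: algebraic multiplicity = 4, geometric multiplicity = 3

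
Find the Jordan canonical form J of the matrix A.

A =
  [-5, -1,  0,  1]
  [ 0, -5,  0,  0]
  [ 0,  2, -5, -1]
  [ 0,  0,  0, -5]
J_2(-5) ⊕ J_2(-5)

The characteristic polynomial is
  det(x·I − A) = x^4 + 20*x^3 + 150*x^2 + 500*x + 625 = (x + 5)^4

Eigenvalues and multiplicities (the geometric multiplicity of λ is n − rank(A − λI), which equals the number of Jordan blocks for λ):
  λ = -5: algebraic multiplicity = 4, geometric multiplicity = 2

Determining the block sizes for each eigenvalue:
  λ = -5: with am = 4 and gm = 2, the partition is not yet determined (e.g. several partitions of 4 into 2 parts exist). Let N = A − (-5)·I. Computing rank(N^1) = 2, rank(N^2) = 0; the number of blocks of size ≥ j is rank(N^{j−1}) − rank(N^j), giving [2, 2]. So we have 2 block(s) of size 2 → block sizes [2, 2]

Assembling the blocks gives a Jordan form
J =
  [-5,  1,  0,  0]
  [ 0, -5,  0,  0]
  [ 0,  0, -5,  1]
  [ 0,  0,  0, -5]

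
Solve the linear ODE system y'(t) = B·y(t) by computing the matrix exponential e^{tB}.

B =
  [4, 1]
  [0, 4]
e^{tB} =
  [exp(4*t), t*exp(4*t)]
  [0, exp(4*t)]

Strategy: write B = P · J · P⁻¹ where J is a Jordan canonical form, so e^{tB} = P · e^{tJ} · P⁻¹, and e^{tJ} can be computed block-by-block.

B has Jordan form
J =
  [4, 1]
  [0, 4]
(up to reordering of blocks).

Per-block formulas:
  For a 2×2 Jordan block J_2(4): exp(t · J_2(4)) = e^(4t)·(I + t·N), where N is the 2×2 nilpotent shift.

After assembling e^{tJ} and conjugating by P, we get:

e^{tB} =
  [exp(4*t), t*exp(4*t)]
  [0, exp(4*t)]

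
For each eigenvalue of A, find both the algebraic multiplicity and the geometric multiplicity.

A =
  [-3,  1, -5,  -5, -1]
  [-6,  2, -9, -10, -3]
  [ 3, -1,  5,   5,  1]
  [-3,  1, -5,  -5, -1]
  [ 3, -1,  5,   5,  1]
λ = 0: alg = 5, geom = 3

Step 1 — factor the characteristic polynomial to read off the algebraic multiplicities:
  χ_A(x) = x^5

Step 2 — compute geometric multiplicities via the rank-nullity identity g(λ) = n − rank(A − λI):
  rank(A − (0)·I) = 2, so dim ker(A − (0)·I) = n − 2 = 3

Summary:
  λ = 0: algebraic multiplicity = 5, geometric multiplicity = 3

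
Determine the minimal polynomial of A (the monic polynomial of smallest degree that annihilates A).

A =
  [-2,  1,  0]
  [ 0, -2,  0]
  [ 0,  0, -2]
x^2 + 4*x + 4

The characteristic polynomial is χ_A(x) = (x + 2)^3, so the eigenvalues are known. The minimal polynomial is
  m_A(x) = Π_λ (x − λ)^{k_λ}
where k_λ is the size of the *largest* Jordan block for λ (equivalently, the smallest k with (A − λI)^k v = 0 for every generalised eigenvector v of λ).

  λ = -2: largest Jordan block has size 2, contributing (x + 2)^2

So m_A(x) = (x + 2)^2 = x^2 + 4*x + 4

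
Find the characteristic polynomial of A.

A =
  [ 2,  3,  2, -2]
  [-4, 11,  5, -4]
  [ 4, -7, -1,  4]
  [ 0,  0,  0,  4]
x^4 - 16*x^3 + 96*x^2 - 256*x + 256

Expanding det(x·I − A) (e.g. by cofactor expansion or by noting that A is similar to its Jordan form J, which has the same characteristic polynomial as A) gives
  χ_A(x) = x^4 - 16*x^3 + 96*x^2 - 256*x + 256
which factors as (x - 4)^4. The eigenvalues (with algebraic multiplicities) are λ = 4 with multiplicity 4.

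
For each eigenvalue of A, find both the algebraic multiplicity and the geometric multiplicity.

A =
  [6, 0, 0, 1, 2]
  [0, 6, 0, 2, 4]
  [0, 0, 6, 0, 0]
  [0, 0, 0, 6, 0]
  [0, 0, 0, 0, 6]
λ = 6: alg = 5, geom = 4

Step 1 — factor the characteristic polynomial to read off the algebraic multiplicities:
  χ_A(x) = (x - 6)^5

Step 2 — compute geometric multiplicities via the rank-nullity identity g(λ) = n − rank(A − λI):
  rank(A − (6)·I) = 1, so dim ker(A − (6)·I) = n − 1 = 4

Summary:
  λ = 6: algebraic multiplicity = 5, geometric multiplicity = 4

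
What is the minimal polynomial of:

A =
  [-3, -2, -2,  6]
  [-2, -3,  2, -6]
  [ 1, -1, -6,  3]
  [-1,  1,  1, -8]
x^2 + 10*x + 25

The characteristic polynomial is χ_A(x) = (x + 5)^4, so the eigenvalues are known. The minimal polynomial is
  m_A(x) = Π_λ (x − λ)^{k_λ}
where k_λ is the size of the *largest* Jordan block for λ (equivalently, the smallest k with (A − λI)^k v = 0 for every generalised eigenvector v of λ).

  λ = -5: largest Jordan block has size 2, contributing (x + 5)^2

So m_A(x) = (x + 5)^2 = x^2 + 10*x + 25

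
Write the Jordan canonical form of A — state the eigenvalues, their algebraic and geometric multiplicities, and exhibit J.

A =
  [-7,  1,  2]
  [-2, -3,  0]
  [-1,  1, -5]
J_3(-5)

The characteristic polynomial is
  det(x·I − A) = x^3 + 15*x^2 + 75*x + 125 = (x + 5)^3

Eigenvalues and multiplicities (the geometric multiplicity of λ is n − rank(A − λI), which equals the number of Jordan blocks for λ):
  λ = -5: algebraic multiplicity = 3, geometric multiplicity = 1

Determining the block sizes for each eigenvalue:
  λ = -5: one block (gm = 1), so the single block has size am = 3 → block sizes [3]

Assembling the blocks gives a Jordan form
J =
  [-5,  1,  0]
  [ 0, -5,  1]
  [ 0,  0, -5]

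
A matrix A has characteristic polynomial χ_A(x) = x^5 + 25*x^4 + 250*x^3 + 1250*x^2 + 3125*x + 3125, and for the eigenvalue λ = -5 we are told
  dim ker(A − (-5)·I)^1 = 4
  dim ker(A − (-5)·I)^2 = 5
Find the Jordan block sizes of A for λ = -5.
Block sizes for λ = -5: [2, 1, 1, 1]

From the dimensions of kernels of powers, the number of Jordan blocks of size at least j is d_j − d_{j−1} where d_j = dim ker(N^j) (with d_0 = 0). Computing the differences gives [4, 1].
The number of blocks of size exactly k is (#blocks of size ≥ k) − (#blocks of size ≥ k + 1), so the partition is: 3 block(s) of size 1, 1 block(s) of size 2.
In nonincreasing order the block sizes are [2, 1, 1, 1].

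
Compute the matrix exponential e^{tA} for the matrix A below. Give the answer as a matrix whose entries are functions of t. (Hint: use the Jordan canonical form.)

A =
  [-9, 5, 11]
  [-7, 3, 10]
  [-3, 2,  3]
e^{tA} =
  [-2*t^2*exp(-t) - 8*t*exp(-t) + exp(-t), t^2*exp(-t) + 5*t*exp(-t), 3*t^2*exp(-t) + 11*t*exp(-t)]
  [-t^2*exp(-t) - 7*t*exp(-t), t^2*exp(-t)/2 + 4*t*exp(-t) + exp(-t), 3*t^2*exp(-t)/2 + 10*t*exp(-t)]
  [-t^2*exp(-t) - 3*t*exp(-t), t^2*exp(-t)/2 + 2*t*exp(-t), 3*t^2*exp(-t)/2 + 4*t*exp(-t) + exp(-t)]

Strategy: write A = P · J · P⁻¹ where J is a Jordan canonical form, so e^{tA} = P · e^{tJ} · P⁻¹, and e^{tJ} can be computed block-by-block.

A has Jordan form
J =
  [-1,  1,  0]
  [ 0, -1,  1]
  [ 0,  0, -1]
(up to reordering of blocks).

Per-block formulas:
  For a 3×3 Jordan block J_3(-1): exp(t · J_3(-1)) = e^(-1t)·(I + t·N + (t^2/2)·N^2), where N is the 3×3 nilpotent shift.

After assembling e^{tJ} and conjugating by P, we get:

e^{tA} =
  [-2*t^2*exp(-t) - 8*t*exp(-t) + exp(-t), t^2*exp(-t) + 5*t*exp(-t), 3*t^2*exp(-t) + 11*t*exp(-t)]
  [-t^2*exp(-t) - 7*t*exp(-t), t^2*exp(-t)/2 + 4*t*exp(-t) + exp(-t), 3*t^2*exp(-t)/2 + 10*t*exp(-t)]
  [-t^2*exp(-t) - 3*t*exp(-t), t^2*exp(-t)/2 + 2*t*exp(-t), 3*t^2*exp(-t)/2 + 4*t*exp(-t) + exp(-t)]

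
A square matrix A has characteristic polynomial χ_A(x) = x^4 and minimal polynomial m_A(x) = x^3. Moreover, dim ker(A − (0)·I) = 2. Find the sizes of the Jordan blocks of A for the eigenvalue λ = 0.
Block sizes for λ = 0: [3, 1]

Step 1 — from the characteristic polynomial, algebraic multiplicity of λ = 0 is 4. From dim ker(A − (0)·I) = 2, there are exactly 2 Jordan blocks for λ = 0.
Step 2 — from the minimal polynomial, the factor (x − 0)^3 tells us the largest block for λ = 0 has size 3.
Step 3 — with total size 4, 2 blocks, and largest block 3, the block sizes (in nonincreasing order) are [3, 1].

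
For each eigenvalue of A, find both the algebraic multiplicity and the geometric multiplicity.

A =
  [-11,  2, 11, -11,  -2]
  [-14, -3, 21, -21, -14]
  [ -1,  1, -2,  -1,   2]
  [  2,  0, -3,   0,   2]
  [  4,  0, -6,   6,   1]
λ = -3: alg = 5, geom = 3

Step 1 — factor the characteristic polynomial to read off the algebraic multiplicities:
  χ_A(x) = (x + 3)^5

Step 2 — compute geometric multiplicities via the rank-nullity identity g(λ) = n − rank(A − λI):
  rank(A − (-3)·I) = 2, so dim ker(A − (-3)·I) = n − 2 = 3

Summary:
  λ = -3: algebraic multiplicity = 5, geometric multiplicity = 3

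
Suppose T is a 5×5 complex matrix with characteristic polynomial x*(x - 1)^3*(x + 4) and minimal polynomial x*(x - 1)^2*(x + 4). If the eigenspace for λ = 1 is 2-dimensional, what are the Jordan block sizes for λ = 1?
Block sizes for λ = 1: [2, 1]

Step 1 — from the characteristic polynomial, algebraic multiplicity of λ = 1 is 3. From dim ker(T − (1)·I) = 2, there are exactly 2 Jordan blocks for λ = 1.
Step 2 — from the minimal polynomial, the factor (x − 1)^2 tells us the largest block for λ = 1 has size 2.
Step 3 — with total size 3, 2 blocks, and largest block 2, the block sizes (in nonincreasing order) are [2, 1].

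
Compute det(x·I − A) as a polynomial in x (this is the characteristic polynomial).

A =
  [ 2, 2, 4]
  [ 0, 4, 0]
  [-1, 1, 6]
x^3 - 12*x^2 + 48*x - 64

Expanding det(x·I − A) (e.g. by cofactor expansion or by noting that A is similar to its Jordan form J, which has the same characteristic polynomial as A) gives
  χ_A(x) = x^3 - 12*x^2 + 48*x - 64
which factors as (x - 4)^3. The eigenvalues (with algebraic multiplicities) are λ = 4 with multiplicity 3.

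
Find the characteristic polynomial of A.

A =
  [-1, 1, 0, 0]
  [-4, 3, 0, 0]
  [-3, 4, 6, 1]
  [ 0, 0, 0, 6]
x^4 - 14*x^3 + 61*x^2 - 84*x + 36

Expanding det(x·I − A) (e.g. by cofactor expansion or by noting that A is similar to its Jordan form J, which has the same characteristic polynomial as A) gives
  χ_A(x) = x^4 - 14*x^3 + 61*x^2 - 84*x + 36
which factors as (x - 6)^2*(x - 1)^2. The eigenvalues (with algebraic multiplicities) are λ = 1 with multiplicity 2, λ = 6 with multiplicity 2.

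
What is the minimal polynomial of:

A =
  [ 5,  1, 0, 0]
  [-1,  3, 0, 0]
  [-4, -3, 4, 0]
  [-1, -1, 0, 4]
x^3 - 12*x^2 + 48*x - 64

The characteristic polynomial is χ_A(x) = (x - 4)^4, so the eigenvalues are known. The minimal polynomial is
  m_A(x) = Π_λ (x − λ)^{k_λ}
where k_λ is the size of the *largest* Jordan block for λ (equivalently, the smallest k with (A − λI)^k v = 0 for every generalised eigenvector v of λ).

  λ = 4: largest Jordan block has size 3, contributing (x − 4)^3

So m_A(x) = (x - 4)^3 = x^3 - 12*x^2 + 48*x - 64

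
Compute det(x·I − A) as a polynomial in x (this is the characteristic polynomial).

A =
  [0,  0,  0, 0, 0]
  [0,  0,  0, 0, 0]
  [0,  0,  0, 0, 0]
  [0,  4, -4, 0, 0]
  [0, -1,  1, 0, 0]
x^5

Expanding det(x·I − A) (e.g. by cofactor expansion or by noting that A is similar to its Jordan form J, which has the same characteristic polynomial as A) gives
  χ_A(x) = x^5
which factors as x^5. The eigenvalues (with algebraic multiplicities) are λ = 0 with multiplicity 5.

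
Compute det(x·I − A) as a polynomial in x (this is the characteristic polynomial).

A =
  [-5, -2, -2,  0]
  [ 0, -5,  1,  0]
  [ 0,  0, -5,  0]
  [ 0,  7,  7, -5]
x^4 + 20*x^3 + 150*x^2 + 500*x + 625

Expanding det(x·I − A) (e.g. by cofactor expansion or by noting that A is similar to its Jordan form J, which has the same characteristic polynomial as A) gives
  χ_A(x) = x^4 + 20*x^3 + 150*x^2 + 500*x + 625
which factors as (x + 5)^4. The eigenvalues (with algebraic multiplicities) are λ = -5 with multiplicity 4.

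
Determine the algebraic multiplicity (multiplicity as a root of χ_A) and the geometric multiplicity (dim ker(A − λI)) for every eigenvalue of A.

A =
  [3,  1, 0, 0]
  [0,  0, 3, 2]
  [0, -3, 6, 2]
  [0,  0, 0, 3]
λ = 3: alg = 4, geom = 2

Step 1 — factor the characteristic polynomial to read off the algebraic multiplicities:
  χ_A(x) = (x - 3)^4

Step 2 — compute geometric multiplicities via the rank-nullity identity g(λ) = n − rank(A − λI):
  rank(A − (3)·I) = 2, so dim ker(A − (3)·I) = n − 2 = 2

Summary:
  λ = 3: algebraic multiplicity = 4, geometric multiplicity = 2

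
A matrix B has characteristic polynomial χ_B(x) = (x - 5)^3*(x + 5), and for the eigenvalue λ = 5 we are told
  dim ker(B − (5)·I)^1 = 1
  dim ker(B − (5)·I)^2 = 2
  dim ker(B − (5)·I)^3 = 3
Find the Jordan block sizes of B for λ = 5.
Block sizes for λ = 5: [3]

From the dimensions of kernels of powers, the number of Jordan blocks of size at least j is d_j − d_{j−1} where d_j = dim ker(N^j) (with d_0 = 0). Computing the differences gives [1, 1, 1].
The number of blocks of size exactly k is (#blocks of size ≥ k) − (#blocks of size ≥ k + 1), so the partition is: 1 block(s) of size 3.
In nonincreasing order the block sizes are [3].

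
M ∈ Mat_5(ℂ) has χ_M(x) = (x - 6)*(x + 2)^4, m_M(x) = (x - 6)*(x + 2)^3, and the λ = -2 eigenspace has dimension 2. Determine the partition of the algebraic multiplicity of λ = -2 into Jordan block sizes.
Block sizes for λ = -2: [3, 1]

Step 1 — from the characteristic polynomial, algebraic multiplicity of λ = -2 is 4. From dim ker(M − (-2)·I) = 2, there are exactly 2 Jordan blocks for λ = -2.
Step 2 — from the minimal polynomial, the factor (x + 2)^3 tells us the largest block for λ = -2 has size 3.
Step 3 — with total size 4, 2 blocks, and largest block 3, the block sizes (in nonincreasing order) are [3, 1].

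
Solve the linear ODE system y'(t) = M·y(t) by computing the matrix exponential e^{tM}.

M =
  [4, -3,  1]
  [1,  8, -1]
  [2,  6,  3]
e^{tM} =
  [-t*exp(5*t) + exp(5*t), -3*t*exp(5*t), t*exp(5*t)]
  [t*exp(5*t), 3*t*exp(5*t) + exp(5*t), -t*exp(5*t)]
  [2*t*exp(5*t), 6*t*exp(5*t), -2*t*exp(5*t) + exp(5*t)]

Strategy: write M = P · J · P⁻¹ where J is a Jordan canonical form, so e^{tM} = P · e^{tJ} · P⁻¹, and e^{tJ} can be computed block-by-block.

M has Jordan form
J =
  [5, 1, 0]
  [0, 5, 0]
  [0, 0, 5]
(up to reordering of blocks).

Per-block formulas:
  For a 1×1 block at λ = 5: exp(t · [5]) = [e^(5t)].
  For a 2×2 Jordan block J_2(5): exp(t · J_2(5)) = e^(5t)·(I + t·N), where N is the 2×2 nilpotent shift.

After assembling e^{tJ} and conjugating by P, we get:

e^{tM} =
  [-t*exp(5*t) + exp(5*t), -3*t*exp(5*t), t*exp(5*t)]
  [t*exp(5*t), 3*t*exp(5*t) + exp(5*t), -t*exp(5*t)]
  [2*t*exp(5*t), 6*t*exp(5*t), -2*t*exp(5*t) + exp(5*t)]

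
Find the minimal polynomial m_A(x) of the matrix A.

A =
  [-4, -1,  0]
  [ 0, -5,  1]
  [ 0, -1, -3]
x^3 + 12*x^2 + 48*x + 64

The characteristic polynomial is χ_A(x) = (x + 4)^3, so the eigenvalues are known. The minimal polynomial is
  m_A(x) = Π_λ (x − λ)^{k_λ}
where k_λ is the size of the *largest* Jordan block for λ (equivalently, the smallest k with (A − λI)^k v = 0 for every generalised eigenvector v of λ).

  λ = -4: largest Jordan block has size 3, contributing (x + 4)^3

So m_A(x) = (x + 4)^3 = x^3 + 12*x^2 + 48*x + 64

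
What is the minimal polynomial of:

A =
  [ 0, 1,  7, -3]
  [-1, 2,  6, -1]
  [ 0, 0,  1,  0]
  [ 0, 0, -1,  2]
x^4 - 5*x^3 + 9*x^2 - 7*x + 2

The characteristic polynomial is χ_A(x) = (x - 2)*(x - 1)^3, so the eigenvalues are known. The minimal polynomial is
  m_A(x) = Π_λ (x − λ)^{k_λ}
where k_λ is the size of the *largest* Jordan block for λ (equivalently, the smallest k with (A − λI)^k v = 0 for every generalised eigenvector v of λ).

  λ = 1: largest Jordan block has size 3, contributing (x − 1)^3
  λ = 2: largest Jordan block has size 1, contributing (x − 2)

So m_A(x) = (x - 2)*(x - 1)^3 = x^4 - 5*x^3 + 9*x^2 - 7*x + 2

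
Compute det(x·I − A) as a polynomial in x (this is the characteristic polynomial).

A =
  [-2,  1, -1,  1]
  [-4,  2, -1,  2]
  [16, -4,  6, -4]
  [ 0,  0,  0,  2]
x^4 - 8*x^3 + 24*x^2 - 32*x + 16

Expanding det(x·I − A) (e.g. by cofactor expansion or by noting that A is similar to its Jordan form J, which has the same characteristic polynomial as A) gives
  χ_A(x) = x^4 - 8*x^3 + 24*x^2 - 32*x + 16
which factors as (x - 2)^4. The eigenvalues (with algebraic multiplicities) are λ = 2 with multiplicity 4.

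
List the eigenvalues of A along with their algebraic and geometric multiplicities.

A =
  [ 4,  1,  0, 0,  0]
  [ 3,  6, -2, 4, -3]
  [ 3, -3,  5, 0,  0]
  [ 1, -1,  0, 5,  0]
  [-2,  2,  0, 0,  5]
λ = 5: alg = 5, geom = 3

Step 1 — factor the characteristic polynomial to read off the algebraic multiplicities:
  χ_A(x) = (x - 5)^5

Step 2 — compute geometric multiplicities via the rank-nullity identity g(λ) = n − rank(A − λI):
  rank(A − (5)·I) = 2, so dim ker(A − (5)·I) = n − 2 = 3

Summary:
  λ = 5: algebraic multiplicity = 5, geometric multiplicity = 3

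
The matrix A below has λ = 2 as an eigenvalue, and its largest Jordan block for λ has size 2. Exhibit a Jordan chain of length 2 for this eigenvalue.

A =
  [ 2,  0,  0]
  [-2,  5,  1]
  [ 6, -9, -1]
A Jordan chain for λ = 2 of length 2:
v_1 = (0, -2, 6)ᵀ
v_2 = (1, 0, 0)ᵀ

Let N = A − (2)·I. We want v_2 with N^2 v_2 = 0 but N^1 v_2 ≠ 0; then v_{j-1} := N · v_j for j = 2, …, 2.

Pick v_2 = (1, 0, 0)ᵀ.
Then v_1 = N · v_2 = (0, -2, 6)ᵀ.

Sanity check: (A − (2)·I) v_1 = (0, 0, 0)ᵀ = 0. ✓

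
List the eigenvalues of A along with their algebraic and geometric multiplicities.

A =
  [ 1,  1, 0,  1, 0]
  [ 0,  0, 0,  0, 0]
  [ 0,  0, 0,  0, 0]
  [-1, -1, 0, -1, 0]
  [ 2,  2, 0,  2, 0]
λ = 0: alg = 5, geom = 4

Step 1 — factor the characteristic polynomial to read off the algebraic multiplicities:
  χ_A(x) = x^5

Step 2 — compute geometric multiplicities via the rank-nullity identity g(λ) = n − rank(A − λI):
  rank(A − (0)·I) = 1, so dim ker(A − (0)·I) = n − 1 = 4

Summary:
  λ = 0: algebraic multiplicity = 5, geometric multiplicity = 4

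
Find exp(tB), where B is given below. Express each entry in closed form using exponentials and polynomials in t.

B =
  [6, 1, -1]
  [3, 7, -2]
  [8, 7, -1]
e^{tB} =
  [-t^2*exp(4*t)/2 + 2*t*exp(4*t) + exp(4*t), -t^2*exp(4*t) + t*exp(4*t), t^2*exp(4*t)/2 - t*exp(4*t)]
  [-t^2*exp(4*t)/2 + 3*t*exp(4*t), -t^2*exp(4*t) + 3*t*exp(4*t) + exp(4*t), t^2*exp(4*t)/2 - 2*t*exp(4*t)]
  [-3*t^2*exp(4*t)/2 + 8*t*exp(4*t), -3*t^2*exp(4*t) + 7*t*exp(4*t), 3*t^2*exp(4*t)/2 - 5*t*exp(4*t) + exp(4*t)]

Strategy: write B = P · J · P⁻¹ where J is a Jordan canonical form, so e^{tB} = P · e^{tJ} · P⁻¹, and e^{tJ} can be computed block-by-block.

B has Jordan form
J =
  [4, 1, 0]
  [0, 4, 1]
  [0, 0, 4]
(up to reordering of blocks).

Per-block formulas:
  For a 3×3 Jordan block J_3(4): exp(t · J_3(4)) = e^(4t)·(I + t·N + (t^2/2)·N^2), where N is the 3×3 nilpotent shift.

After assembling e^{tJ} and conjugating by P, we get:

e^{tB} =
  [-t^2*exp(4*t)/2 + 2*t*exp(4*t) + exp(4*t), -t^2*exp(4*t) + t*exp(4*t), t^2*exp(4*t)/2 - t*exp(4*t)]
  [-t^2*exp(4*t)/2 + 3*t*exp(4*t), -t^2*exp(4*t) + 3*t*exp(4*t) + exp(4*t), t^2*exp(4*t)/2 - 2*t*exp(4*t)]
  [-3*t^2*exp(4*t)/2 + 8*t*exp(4*t), -3*t^2*exp(4*t) + 7*t*exp(4*t), 3*t^2*exp(4*t)/2 - 5*t*exp(4*t) + exp(4*t)]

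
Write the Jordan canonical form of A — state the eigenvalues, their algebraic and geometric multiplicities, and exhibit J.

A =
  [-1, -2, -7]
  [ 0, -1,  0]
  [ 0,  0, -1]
J_2(-1) ⊕ J_1(-1)

The characteristic polynomial is
  det(x·I − A) = x^3 + 3*x^2 + 3*x + 1 = (x + 1)^3

Eigenvalues and multiplicities (the geometric multiplicity of λ is n − rank(A − λI), which equals the number of Jordan blocks for λ):
  λ = -1: algebraic multiplicity = 3, geometric multiplicity = 2

Determining the block sizes for each eigenvalue:
  λ = -1: 2 blocks summing to 3 forces exactly one block of size 2 and the rest size 1 → block sizes [2, 1]

Assembling the blocks gives a Jordan form
J =
  [-1,  1,  0]
  [ 0, -1,  0]
  [ 0,  0, -1]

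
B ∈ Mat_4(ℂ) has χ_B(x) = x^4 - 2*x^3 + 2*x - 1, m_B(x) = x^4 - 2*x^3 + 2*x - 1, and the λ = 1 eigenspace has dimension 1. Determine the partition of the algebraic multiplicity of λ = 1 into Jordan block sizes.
Block sizes for λ = 1: [3]

Step 1 — from the characteristic polynomial, algebraic multiplicity of λ = 1 is 3. From dim ker(B − (1)·I) = 1, there are exactly 1 Jordan blocks for λ = 1.
Step 2 — from the minimal polynomial, the factor (x − 1)^3 tells us the largest block for λ = 1 has size 3.
Step 3 — with total size 3, 1 blocks, and largest block 3, the block sizes (in nonincreasing order) are [3].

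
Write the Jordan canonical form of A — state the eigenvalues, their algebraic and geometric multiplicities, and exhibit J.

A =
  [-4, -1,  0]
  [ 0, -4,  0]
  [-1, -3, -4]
J_3(-4)

The characteristic polynomial is
  det(x·I − A) = x^3 + 12*x^2 + 48*x + 64 = (x + 4)^3

Eigenvalues and multiplicities (the geometric multiplicity of λ is n − rank(A − λI), which equals the number of Jordan blocks for λ):
  λ = -4: algebraic multiplicity = 3, geometric multiplicity = 1

Determining the block sizes for each eigenvalue:
  λ = -4: one block (gm = 1), so the single block has size am = 3 → block sizes [3]

Assembling the blocks gives a Jordan form
J =
  [-4,  1,  0]
  [ 0, -4,  1]
  [ 0,  0, -4]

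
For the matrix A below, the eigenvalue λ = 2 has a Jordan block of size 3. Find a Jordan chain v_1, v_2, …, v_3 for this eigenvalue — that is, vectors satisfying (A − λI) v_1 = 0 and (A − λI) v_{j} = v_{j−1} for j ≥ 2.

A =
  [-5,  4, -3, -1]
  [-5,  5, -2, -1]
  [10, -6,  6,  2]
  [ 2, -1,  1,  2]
A Jordan chain for λ = 2 of length 3:
v_1 = (-3, -2, 4, 1)ᵀ
v_2 = (-7, -5, 10, 2)ᵀ
v_3 = (1, 0, 0, 0)ᵀ

Let N = A − (2)·I. We want v_3 with N^3 v_3 = 0 but N^2 v_3 ≠ 0; then v_{j-1} := N · v_j for j = 3, …, 2.

Pick v_3 = (1, 0, 0, 0)ᵀ.
Then v_2 = N · v_3 = (-7, -5, 10, 2)ᵀ.
Then v_1 = N · v_2 = (-3, -2, 4, 1)ᵀ.

Sanity check: (A − (2)·I) v_1 = (0, 0, 0, 0)ᵀ = 0. ✓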